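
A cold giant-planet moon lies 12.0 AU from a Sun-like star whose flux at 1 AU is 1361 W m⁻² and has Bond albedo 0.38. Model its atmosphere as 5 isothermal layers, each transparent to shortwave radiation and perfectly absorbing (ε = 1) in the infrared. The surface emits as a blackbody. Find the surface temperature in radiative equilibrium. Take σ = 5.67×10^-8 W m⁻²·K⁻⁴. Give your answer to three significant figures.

By the inverse-square law, S = 1361/12.0² = 9.451 W m⁻².
Top-of-atmosphere balance: σT_e⁴ = S(1−α)/4 = 1.465 W m⁻² → T_e = 71.30 K.
Layer-by-layer balance gives σT_s⁴ = (N+1)σT_e⁴, so T_s = 6^¼·71.30 = 111.6 K.

112 K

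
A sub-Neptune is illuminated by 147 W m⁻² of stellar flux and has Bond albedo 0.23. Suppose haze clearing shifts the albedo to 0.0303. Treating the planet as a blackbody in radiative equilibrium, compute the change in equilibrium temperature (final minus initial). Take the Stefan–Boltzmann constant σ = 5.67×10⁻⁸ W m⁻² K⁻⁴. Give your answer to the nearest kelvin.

With α = 0.23, T₁ = 149.5 K.
With α = 0.0303, T₂ = 158.3 K.
ΔT = T₂ − T₁ = 8.870 K.

9 K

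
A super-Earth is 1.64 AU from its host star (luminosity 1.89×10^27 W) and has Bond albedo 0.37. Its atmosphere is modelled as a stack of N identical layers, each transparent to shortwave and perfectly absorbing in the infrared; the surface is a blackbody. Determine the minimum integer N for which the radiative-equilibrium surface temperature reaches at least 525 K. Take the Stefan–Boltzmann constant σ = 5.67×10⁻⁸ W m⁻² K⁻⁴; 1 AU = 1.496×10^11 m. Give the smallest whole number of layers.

Orbital distance: d = 1.64 AU = 2.453×10^11 m.
Spreading L over a sphere of radius d: S = 1.89×10^27/(4π·2.45×10^11²) = 2499 W m⁻².
Top-of-atmosphere balance: σT_e⁴ = S(1−α)/4 = 393.5 W m⁻² → T_e = 288.6 K.
Since T_s⁴ = (N+1)T_e⁴, we need N ≥ (T_s/T_e)⁴ − 1 = 9.946.
The minimum whole number is N = 10.

10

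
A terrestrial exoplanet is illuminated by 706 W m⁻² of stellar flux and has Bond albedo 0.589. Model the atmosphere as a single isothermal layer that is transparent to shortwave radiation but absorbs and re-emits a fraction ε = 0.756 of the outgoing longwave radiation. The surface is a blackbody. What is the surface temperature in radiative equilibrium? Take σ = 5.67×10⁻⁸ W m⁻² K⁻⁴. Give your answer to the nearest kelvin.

Effective emission temperature (TOA balance): σT_e⁴ = S(1−α)/4 = 72.54 W m⁻² → T_e = 189.1 K.
For a single slab of emissivity ε, T_s⁴ = 2T_e⁴/(2−ε); thus T_s = 189.1·(1.608)^(1/4) = 213.0 K.

213 kelvin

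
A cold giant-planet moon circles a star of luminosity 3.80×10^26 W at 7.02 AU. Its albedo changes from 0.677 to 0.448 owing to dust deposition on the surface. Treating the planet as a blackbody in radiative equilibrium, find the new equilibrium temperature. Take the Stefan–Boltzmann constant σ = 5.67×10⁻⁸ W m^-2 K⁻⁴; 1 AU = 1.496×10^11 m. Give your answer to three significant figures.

Orbital distance: d = 7.02 AU = 1.050×10^12 m.
S = L/(4πd²) = 27.42 W m^-2.
With the new albedo, S(1−α₂)/4 = 3.784 W m^-2, so T₂ = 90.38 K.

90.4 kelvin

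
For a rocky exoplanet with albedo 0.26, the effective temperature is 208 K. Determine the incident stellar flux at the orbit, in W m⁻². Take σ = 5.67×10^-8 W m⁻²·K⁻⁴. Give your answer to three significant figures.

574 W m⁻²

From S(1−α)/4 = σT⁴: S = 4σT⁴/(1−α).
The emitted flux is σT⁴ = 106.1 W m⁻².
So S = 4×106.1/(1−0.26) = 573.7 W m⁻².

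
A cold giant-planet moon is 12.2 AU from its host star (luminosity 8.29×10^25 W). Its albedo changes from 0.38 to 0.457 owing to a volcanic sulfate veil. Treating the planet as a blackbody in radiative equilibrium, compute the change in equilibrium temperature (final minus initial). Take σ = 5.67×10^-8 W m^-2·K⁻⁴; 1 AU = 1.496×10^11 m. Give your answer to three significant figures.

-1.57 K

d = 12.2 × 1.496×10^11 m = 1.825×10^12 m.
Spreading L over a sphere of radius d: S = 8.29×10^25/(4π·1.83×10^12²) = 1.980 W m^-2.
With α = 0.38, T₁ = 48.24 K.
With α = 0.457, T₂ = 46.66 K.
Change: 46.66 − 48.24 = -1.573 K.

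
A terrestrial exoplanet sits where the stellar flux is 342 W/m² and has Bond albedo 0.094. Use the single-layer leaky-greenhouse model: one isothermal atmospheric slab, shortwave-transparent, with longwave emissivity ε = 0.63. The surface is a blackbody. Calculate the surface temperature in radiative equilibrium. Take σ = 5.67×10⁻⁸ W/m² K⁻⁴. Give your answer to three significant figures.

Effective emission temperature (TOA balance): σT_e⁴ = S(1−α)/4 = 77.46 W/m² → T_e = 192.3 K.
The surface balance (absorbed SW + ε·downward IR = σT_s⁴) with T_a⁴ = T_s⁴/2 reduces to T_s = T_e·[2/(2−ε)]^¼ = 211.3 K.

211 K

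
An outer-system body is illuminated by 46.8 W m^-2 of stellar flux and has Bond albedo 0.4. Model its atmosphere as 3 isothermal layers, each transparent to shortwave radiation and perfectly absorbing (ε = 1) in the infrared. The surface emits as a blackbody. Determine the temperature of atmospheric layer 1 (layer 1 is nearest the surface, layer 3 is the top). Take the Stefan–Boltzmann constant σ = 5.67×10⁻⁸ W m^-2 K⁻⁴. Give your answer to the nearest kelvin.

139 K

The effective emission temperature is T_e = [S(1−α)/(4σ)]^¼ = 105.5 K.
In the N-layer model, layer k (counted from the surface) has T_k = (N+1−k)^(1/4)·T_e.
With k = 1: T_1 = (3+1−1)^¼·105.5 K = 138.8 K.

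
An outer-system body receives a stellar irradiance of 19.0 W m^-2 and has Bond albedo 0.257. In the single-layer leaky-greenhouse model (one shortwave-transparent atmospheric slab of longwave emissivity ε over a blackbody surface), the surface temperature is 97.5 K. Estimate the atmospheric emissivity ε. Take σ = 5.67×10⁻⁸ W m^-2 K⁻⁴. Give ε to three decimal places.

0.622

TOA balance gives T_e = 88.82 K.
Inverting T_s⁴ = 2T_e⁴/(2−ε): (T_e/T_s)⁴ = 0.6888, so ε = 2(1 − 0.6888) = 0.6224.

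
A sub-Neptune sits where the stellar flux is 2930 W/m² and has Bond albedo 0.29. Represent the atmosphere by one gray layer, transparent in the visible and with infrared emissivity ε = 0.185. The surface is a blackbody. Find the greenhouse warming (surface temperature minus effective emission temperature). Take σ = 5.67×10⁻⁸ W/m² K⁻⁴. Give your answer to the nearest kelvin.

At the top of the atmosphere, σT_e⁴ = S(1−α)/4 = 520.1 W/m², giving T_e = 309.5 K.
The surface balance (absorbed SW + ε·downward IR = σT_s⁴) with T_a⁴ = T_s⁴/2 reduces to T_s = T_e·[2/(2−ε)]^¼ = 317.1 K.
T_s − T_e = 317.1 − 309.5 = 7.601 K.

8 K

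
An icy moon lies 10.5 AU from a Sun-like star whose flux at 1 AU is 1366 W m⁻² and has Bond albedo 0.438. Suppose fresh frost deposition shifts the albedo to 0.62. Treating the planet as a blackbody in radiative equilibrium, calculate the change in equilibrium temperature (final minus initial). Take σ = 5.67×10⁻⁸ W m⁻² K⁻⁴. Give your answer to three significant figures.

-6.94 K

Irradiance scales as 1/d², so S = 1366 W m⁻² × (1/10.5)² = 12.39 W m⁻².
With α = 0.438, T₁ = 74.44 K.
After:  T₂ = [12.39·0.38/(4σ)]^(1/4) = 67.50 K.
ΔT = T₂ − T₁ = -6.938 K.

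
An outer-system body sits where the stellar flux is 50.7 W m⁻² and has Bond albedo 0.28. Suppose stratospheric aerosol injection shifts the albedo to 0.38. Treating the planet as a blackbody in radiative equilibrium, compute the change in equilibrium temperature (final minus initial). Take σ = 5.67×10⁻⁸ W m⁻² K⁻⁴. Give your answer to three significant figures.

-4.13 K

With α = 0.28, T₁ = 112.6 K.
After:  T₂ = [50.70·0.62/(4σ)]^(1/4) = 108.5 K.
ΔT = T₂ − T₁ = -4.133 K.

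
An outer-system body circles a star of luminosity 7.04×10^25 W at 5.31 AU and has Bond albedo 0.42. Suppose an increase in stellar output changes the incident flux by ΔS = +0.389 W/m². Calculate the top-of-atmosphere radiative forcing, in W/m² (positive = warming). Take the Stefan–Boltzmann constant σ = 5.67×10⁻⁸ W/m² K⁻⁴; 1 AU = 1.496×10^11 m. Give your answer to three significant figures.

0.0564 W/m²

d = 5.31 × 1.496×10^11 m = 7.944×10^11 m.
Flux at the orbit: S = L/(4πd²) = 7.04×10^25/(4π·(7.94×10^11)²) = 8.878 W/m².
Only a fraction (1−α) is absorbed and it's spread over 4πR², so ΔF = (1−α)ΔS/4 = 0.05641 W/m².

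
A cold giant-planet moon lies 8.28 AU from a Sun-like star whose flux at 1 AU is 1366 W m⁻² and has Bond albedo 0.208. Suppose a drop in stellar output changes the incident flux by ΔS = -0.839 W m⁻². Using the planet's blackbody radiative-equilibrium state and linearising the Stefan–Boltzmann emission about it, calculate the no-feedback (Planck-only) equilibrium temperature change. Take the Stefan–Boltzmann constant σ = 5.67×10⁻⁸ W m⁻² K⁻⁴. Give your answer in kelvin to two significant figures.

-0.96 kelvin

By the inverse-square law, S = 1366/8.28² = 19.92 W m⁻².
Reference equilibrium: T_e = [S(1−α)/(4σ)]^(1/4) = 91.33 K.
ΔF = Δ[S(1−α)]/4 = (1−0.208)·-0.839/4 = -0.1661 W m⁻².
The Planck feedback parameter is 4σT_e³ = 0.1728 W m⁻²/K.
Hence the no-feedback warming is ΔF/(4σT_e³) = -0.961 K.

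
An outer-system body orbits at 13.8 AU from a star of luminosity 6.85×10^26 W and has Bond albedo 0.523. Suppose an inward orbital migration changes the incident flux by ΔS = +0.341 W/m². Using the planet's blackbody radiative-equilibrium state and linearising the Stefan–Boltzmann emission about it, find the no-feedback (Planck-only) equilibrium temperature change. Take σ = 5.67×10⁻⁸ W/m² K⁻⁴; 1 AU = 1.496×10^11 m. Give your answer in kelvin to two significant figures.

0.48 K

Orbital distance: d = 13.8 AU = 2.064×10^12 m.
Flux at the orbit: S = L/(4πd²) = 6.85×10^26/(4π·(2.06×10^12)²) = 12.79 W/m².
The baseline emission temperature is T_e = 72.02 K.
TOA radiative forcing: ΔF = (1−α)ΔS/4 = 0.477·(+0.341)/4 = 0.04066 W/m².
Linearising σT⁴ gives d(σT⁴)/dT = 4σT_e³ = 0.08471 W/m² per K.
Hence the no-feedback warming is ΔF/(4σT_e³) = 0.480 K.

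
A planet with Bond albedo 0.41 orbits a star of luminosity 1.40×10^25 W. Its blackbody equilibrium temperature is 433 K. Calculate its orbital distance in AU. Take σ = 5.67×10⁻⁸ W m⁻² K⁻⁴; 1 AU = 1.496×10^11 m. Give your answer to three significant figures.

0.0607 AU

Required flux: S = 4σT⁴/(1−α) = 13510 W m⁻².
Then d = [L/(4πS)]^(1/2) = 9.080×10^9 m, i.e. 0.06070 AU.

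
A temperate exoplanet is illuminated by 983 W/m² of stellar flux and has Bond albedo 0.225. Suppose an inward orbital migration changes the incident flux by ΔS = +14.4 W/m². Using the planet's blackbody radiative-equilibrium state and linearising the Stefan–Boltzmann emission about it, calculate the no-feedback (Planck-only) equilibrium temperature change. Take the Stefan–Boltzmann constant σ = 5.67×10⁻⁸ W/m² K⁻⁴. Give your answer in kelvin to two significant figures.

0.88 K

Reference equilibrium: T_e = [S(1−α)/(4σ)]^(1/4) = 240.7 K.
TOA radiative forcing: ΔF = (1−α)ΔS/4 = 0.775·(+14.4)/4 = 2.790 W/m².
Linearising σT⁴ gives d(σT⁴)/dT = 4σT_e³ = 3.164 W/m² per K.
Hence the no-feedback warming is ΔF/(4σT_e³) = 0.882 K.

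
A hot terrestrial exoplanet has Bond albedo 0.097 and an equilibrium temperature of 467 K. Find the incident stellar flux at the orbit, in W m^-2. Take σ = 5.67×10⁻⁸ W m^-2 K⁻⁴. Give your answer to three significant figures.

Invert the energy balance for S: S = 4σT⁴/(1−α).
The emitted flux is σT⁴ = 2697 W m^-2.
S = 4·2697/0.903 = 11950 W m^-2.

11900 W m^-2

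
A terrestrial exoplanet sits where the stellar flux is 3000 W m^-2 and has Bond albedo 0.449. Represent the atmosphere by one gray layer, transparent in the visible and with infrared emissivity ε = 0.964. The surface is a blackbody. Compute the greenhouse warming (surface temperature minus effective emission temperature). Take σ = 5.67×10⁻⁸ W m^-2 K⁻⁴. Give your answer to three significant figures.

Effective emission temperature (TOA balance): σT_e⁴ = S(1−α)/4 = 413.2 W m^-2 → T_e = 292.2 K.
For a single slab of emissivity ε, T_s⁴ = 2T_e⁴/(2−ε); thus T_s = 292.2·(1.931)^(1/4) = 344.4 K.
T_s − T_e = 344.4 − 292.2 = 52.22 K.

52.2 kelvin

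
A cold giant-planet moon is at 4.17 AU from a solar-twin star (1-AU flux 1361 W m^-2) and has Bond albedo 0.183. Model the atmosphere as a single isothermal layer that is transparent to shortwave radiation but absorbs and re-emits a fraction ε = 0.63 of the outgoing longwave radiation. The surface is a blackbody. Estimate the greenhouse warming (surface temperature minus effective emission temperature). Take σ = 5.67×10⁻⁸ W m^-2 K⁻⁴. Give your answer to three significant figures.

Flux at the orbit: S = 1361/(4.17)² = 78.27 W m^-2.
Effective emission temperature (TOA balance): σT_e⁴ = S(1−α)/4 = 15.99 W m^-2 → T_e = 129.6 K.
For a single slab of emissivity ε, T_s⁴ = 2T_e⁴/(2−ε); thus T_s = 129.6·(1.46)^(1/4) = 142.4 K.
Greenhouse warming: T_s − T_e = 12.85 K.

12.9 K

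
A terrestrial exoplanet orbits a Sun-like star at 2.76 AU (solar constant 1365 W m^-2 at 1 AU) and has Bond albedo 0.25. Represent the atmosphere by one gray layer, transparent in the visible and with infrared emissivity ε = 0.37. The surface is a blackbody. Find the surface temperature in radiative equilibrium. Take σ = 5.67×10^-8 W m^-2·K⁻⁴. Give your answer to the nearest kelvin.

164 K

By the inverse-square law, S = 1365/2.76² = 179.2 W m^-2.
At the top of the atmosphere, σT_e⁴ = S(1−α)/4 = 33.60 W m^-2, giving T_e = 156.0 K.
Surface balance with a leaky layer gives σT_s⁴ = σT_e⁴·2/(2−ε), so T_s = T_e·[2/(2−0.37)]^(1/4) = 164.2 K.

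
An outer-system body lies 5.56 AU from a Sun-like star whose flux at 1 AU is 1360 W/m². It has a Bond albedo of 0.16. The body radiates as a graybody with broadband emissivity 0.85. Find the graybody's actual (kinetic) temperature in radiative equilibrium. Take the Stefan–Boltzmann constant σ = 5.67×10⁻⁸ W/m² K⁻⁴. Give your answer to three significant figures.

Flux at the orbit: S = 1360/(5.56)² = 43.99 W/m².
The planet absorbs (1−α)S over its disc πR² and re-emits over 4πR², so the mean absorbed flux is (1−0.16)·43.99/4 = 9.239 W/m².
Equating to εσT⁴ with ε = 0.85: T = (9.239/0.85σ)^(1/4) = 117.7 K.

118 K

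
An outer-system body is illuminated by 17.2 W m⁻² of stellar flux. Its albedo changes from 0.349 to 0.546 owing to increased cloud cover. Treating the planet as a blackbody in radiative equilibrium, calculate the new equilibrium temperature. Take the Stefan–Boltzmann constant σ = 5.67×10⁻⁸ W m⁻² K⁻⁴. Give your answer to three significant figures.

76.6 K

T₂ = [S(1−α₂)/(4σ)]^(1/4) = [17.20·0.454/(4σ)]^(1/4) = 76.60 K.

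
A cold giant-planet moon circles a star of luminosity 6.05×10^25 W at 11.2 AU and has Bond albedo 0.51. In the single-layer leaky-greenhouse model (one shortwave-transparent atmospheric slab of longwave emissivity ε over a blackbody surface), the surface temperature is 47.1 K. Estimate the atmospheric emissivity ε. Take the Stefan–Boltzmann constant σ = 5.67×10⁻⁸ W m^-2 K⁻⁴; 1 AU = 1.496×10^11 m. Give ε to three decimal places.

Orbital distance: d = 11.2 AU = 1.676×10^12 m.
Spreading L over a sphere of radius d: S = 6.05×10^25/(4π·1.68×10^12²) = 1.715 W m^-2.
First, T_e = [1.715·(1−0.51)/(4σ)]^(1/4) = 43.87 K.
Since (2−ε)/2 = (T_e/T_s)⁴ = 0.7529, ε = 0.4943.

0.494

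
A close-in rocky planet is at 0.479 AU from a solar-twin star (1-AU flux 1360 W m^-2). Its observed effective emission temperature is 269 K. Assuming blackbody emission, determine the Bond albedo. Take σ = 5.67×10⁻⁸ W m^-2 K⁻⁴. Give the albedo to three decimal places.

By the inverse-square law, S = 1360/0.479² = 5927 W m^-2.
Rearranging the radiative balance, α = 1 − 4σT⁴/S.
4σT⁴ = 4·5.67×10⁻⁸·(269)⁴ = 1188 W m^-2.
1−α = 1188/5927 = 0.2003, so α = 0.7997.

0.800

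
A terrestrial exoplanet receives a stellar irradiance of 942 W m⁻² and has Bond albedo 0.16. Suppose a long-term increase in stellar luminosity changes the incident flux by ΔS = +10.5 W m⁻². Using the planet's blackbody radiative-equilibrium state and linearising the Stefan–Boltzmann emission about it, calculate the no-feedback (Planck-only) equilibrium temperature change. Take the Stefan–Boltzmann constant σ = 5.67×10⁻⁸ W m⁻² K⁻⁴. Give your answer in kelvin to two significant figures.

0.68 K

Unperturbed T_e = [942.0·(1−0.16)/(4σ)]^¼ = 243.0 K.
Only a fraction (1−α) is absorbed and it's spread over 4πR², so ΔF = (1−α)ΔS/4 = 2.205 W m⁻².
Planck response: λ_P = 4σT_e³ = 4·5.67×10⁻⁸·(243.0)³ = 3.256 W m⁻²/K.
ΔT₀ = ΔF/λ_P = 2.205/3.256 = 0.677 K.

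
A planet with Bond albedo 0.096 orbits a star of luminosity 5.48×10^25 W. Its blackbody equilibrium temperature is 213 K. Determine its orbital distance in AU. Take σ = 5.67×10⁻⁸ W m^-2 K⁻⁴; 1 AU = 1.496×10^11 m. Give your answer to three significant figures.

0.614 AU

Required flux: S = 4σT⁴/(1−α) = 516.4 W m^-2.
S = L/(4πd²) → d = √(L/4πS) = √(5.48×10^25/(4π·516.4)) = 9.189×10^10 m = 0.6143 AU.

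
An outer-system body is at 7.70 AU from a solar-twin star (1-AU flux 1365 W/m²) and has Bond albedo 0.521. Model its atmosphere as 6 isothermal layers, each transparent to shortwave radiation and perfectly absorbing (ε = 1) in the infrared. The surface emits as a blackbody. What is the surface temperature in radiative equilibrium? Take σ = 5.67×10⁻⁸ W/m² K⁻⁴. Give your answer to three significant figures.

Flux at the orbit: S = 1365/(7.70)² = 23.02 W/m².
OLR = S(1−α)/4 = 2.757 W/m²; the top layer radiates at T_e = 83.50 K.
With N = 6 opaque layers, T_s = (N+1)^(1/4)·T_e = 7^(1/4)·83.50 = 135.8 K.

136 kelvin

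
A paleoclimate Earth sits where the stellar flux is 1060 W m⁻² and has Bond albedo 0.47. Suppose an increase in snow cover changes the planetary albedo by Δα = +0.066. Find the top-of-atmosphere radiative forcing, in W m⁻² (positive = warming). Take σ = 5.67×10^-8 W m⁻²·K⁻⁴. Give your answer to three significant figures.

-17.5 W m⁻²

The change in absorbed flux is Δ[S(1−α)/4] = −SΔα/4 = -17.49 W m⁻².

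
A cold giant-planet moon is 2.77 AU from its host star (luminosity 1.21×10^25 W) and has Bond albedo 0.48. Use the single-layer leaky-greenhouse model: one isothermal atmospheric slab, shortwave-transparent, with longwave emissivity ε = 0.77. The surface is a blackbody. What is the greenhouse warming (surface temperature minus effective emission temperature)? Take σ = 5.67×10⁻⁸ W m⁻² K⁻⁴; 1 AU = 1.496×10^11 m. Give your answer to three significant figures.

7.74 kelvin

Orbital distance: d = 2.77 AU = 4.144×10^11 m.
S = L/(4πd²) = 5.607 W m⁻².
The planet radiates to space at T_e = [S(1−α)/(4σ)]^(1/4) = 59.88 K.
Surface balance with a leaky layer gives σT_s⁴ = σT_e⁴·2/(2−ε), so T_s = T_e·[2/(2−0.77)]^(1/4) = 67.62 K.
Greenhouse warming: T_s − T_e = 7.738 K.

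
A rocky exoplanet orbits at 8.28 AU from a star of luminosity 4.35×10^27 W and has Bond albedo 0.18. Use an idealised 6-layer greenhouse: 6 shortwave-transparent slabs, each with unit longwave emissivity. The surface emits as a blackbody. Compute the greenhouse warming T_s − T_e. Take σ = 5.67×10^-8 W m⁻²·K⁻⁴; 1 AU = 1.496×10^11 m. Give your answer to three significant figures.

106 kelvin

Orbital distance: d = 8.28 AU = 1.239×10^12 m.
S = L/(4πd²) = 225.6 W m⁻².
The effective emission temperature is T_e = [S(1−α)/(4σ)]^¼ = 169.0 K.
T_s = (N+1)^(1/4)·T_e = 274.9 K.
So the greenhouse effect raises the surface by 274.9 − 169.0 = 105.9 K.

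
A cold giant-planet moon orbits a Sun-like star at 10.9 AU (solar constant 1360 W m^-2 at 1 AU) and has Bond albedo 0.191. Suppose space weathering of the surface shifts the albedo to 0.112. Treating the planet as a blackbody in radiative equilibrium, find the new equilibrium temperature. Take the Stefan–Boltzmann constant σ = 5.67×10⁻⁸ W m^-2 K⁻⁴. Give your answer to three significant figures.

81.8 K

Flux at the orbit: S = 1360/(10.9)² = 11.45 W m^-2.
New equilibrium: T₂ = [(1−0.112)·11.45/(4σ)]^(1/4) = 81.82 K.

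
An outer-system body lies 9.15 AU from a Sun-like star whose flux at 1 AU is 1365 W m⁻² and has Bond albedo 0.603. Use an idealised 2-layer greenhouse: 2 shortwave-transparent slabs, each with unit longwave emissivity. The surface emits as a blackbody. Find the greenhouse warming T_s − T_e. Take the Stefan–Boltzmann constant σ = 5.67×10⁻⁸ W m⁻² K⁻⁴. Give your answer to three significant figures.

23.1 K

Irradiance scales as 1/d², so S = 1365 W m⁻² × (1/9.15)² = 16.30 W m⁻².
The effective emission temperature is T_e = [S(1−α)/(4σ)]^¼ = 73.09 K.
T_s = (N+1)^(1/4)·T_e = 96.19 K.
So the greenhouse effect raises the surface by 96.19 − 73.09 = 23.10 K.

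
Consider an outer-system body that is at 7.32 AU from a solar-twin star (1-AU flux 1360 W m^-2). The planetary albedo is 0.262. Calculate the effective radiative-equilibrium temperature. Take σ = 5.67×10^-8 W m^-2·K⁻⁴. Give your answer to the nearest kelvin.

Flux at the orbit: S = 1360/(7.32)² = 25.38 W m^-2.
Averaging over the sphere, the absorbed flux is S(1−α)/4 = 4.683 W m^-2.
Balancing against σT⁴: T = (4.683/5.67×10⁻⁸)^(1/4) = 95.33 K.

95 kelvin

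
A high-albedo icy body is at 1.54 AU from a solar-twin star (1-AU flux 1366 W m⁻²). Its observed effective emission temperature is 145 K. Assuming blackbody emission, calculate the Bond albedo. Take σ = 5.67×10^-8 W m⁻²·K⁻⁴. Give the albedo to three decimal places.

Irradiance scales as 1/d², so S = 1366 W m⁻² × (1/1.54)² = 576.0 W m⁻².
Energy balance: S(1−α)/4 = σT⁴, so 1−α = 4σT⁴/S.
4σT⁴ = 4·5.67×10⁻⁸·(145)⁴ = 100.3 W m⁻².
1−α = 100.3/576.0 = 0.1741, so α = 0.8259.

0.826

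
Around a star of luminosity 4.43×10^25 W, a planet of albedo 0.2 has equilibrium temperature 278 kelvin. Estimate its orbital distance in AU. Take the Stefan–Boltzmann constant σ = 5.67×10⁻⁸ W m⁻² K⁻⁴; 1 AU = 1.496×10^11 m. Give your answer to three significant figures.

The flux needed for this T is 4σT⁴/(1−0.2) = 1693 W m⁻².
From L = 4πd²S, d = √(4.43×10^25/(4π·1693)) = 4.563×10^10 m = 0.3050 AU.

0.305 AU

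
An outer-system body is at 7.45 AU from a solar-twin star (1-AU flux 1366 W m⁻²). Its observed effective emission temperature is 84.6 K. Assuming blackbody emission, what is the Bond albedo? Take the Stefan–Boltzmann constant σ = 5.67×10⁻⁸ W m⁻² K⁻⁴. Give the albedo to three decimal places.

0.528

Irradiance scales as 1/d², so S = 1366 W m⁻² × (1/7.45)² = 24.61 W m⁻².
From σT⁴ = S(1−α)/4 we invert for α: 1−α = 4σT⁴/S.
σT⁴ = 2.904 W m⁻², so 4σT⁴ = 11.62 W m⁻².
1−α = 11.62/24.61 = 0.4720, so α = 0.5280.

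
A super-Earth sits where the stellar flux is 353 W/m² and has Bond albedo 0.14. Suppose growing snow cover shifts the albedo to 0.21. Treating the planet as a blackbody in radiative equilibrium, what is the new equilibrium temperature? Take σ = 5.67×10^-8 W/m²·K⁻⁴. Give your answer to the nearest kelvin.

187 K

New equilibrium: T₂ = [(1−0.21)·353.0/(4σ)]^(1/4) = 187.3 K.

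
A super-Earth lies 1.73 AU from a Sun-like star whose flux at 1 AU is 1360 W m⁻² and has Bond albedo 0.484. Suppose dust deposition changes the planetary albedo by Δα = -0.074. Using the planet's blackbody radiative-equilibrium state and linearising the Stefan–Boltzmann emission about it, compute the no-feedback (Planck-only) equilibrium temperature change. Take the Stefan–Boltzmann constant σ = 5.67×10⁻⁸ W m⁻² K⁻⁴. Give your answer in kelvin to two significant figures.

6.4 K

By the inverse-square law, S = 1360/1.73² = 454.4 W m⁻².
Reference equilibrium: T_e = [S(1−α)/(4σ)]^(1/4) = 179.3 K.
ΔF = −(S/4)Δα = −(454.4/4)×(-0.074) = 8.407 W m⁻².
The Planck feedback parameter is 4σT_e³ = 1.308 W m⁻²/K.
ΔT₀ = ΔF/λ_P = 8.407/1.308 = 6.43 K.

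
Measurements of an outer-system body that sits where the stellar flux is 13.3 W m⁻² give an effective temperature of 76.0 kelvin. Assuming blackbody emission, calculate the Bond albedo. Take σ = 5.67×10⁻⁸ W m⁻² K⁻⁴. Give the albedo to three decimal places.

From σT⁴ = S(1−α)/4 we invert for α: 1−α = 4σT⁴/S.
σT⁴ = 1.892 W m⁻², so 4σT⁴ = 7.567 W m⁻².
Hence α = 1 − 7.567/13.30 = 0.4311.

0.431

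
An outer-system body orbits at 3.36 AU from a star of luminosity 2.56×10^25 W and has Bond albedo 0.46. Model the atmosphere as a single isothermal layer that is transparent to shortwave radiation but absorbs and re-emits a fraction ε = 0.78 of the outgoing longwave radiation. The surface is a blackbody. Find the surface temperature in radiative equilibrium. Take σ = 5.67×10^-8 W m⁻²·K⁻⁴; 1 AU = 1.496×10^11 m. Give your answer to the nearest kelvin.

Orbital distance: d = 3.36 AU = 5.027×10^11 m.
Spreading L over a sphere of radius d: S = 2.56×10^25/(4π·5.03×10^11²) = 8.063 W m⁻².
Effective emission temperature (TOA balance): σT_e⁴ = S(1−α)/4 = 1.088 W m⁻² → T_e = 66.19 K.
The surface balance (absorbed SW + ε·downward IR = σT_s⁴) with T_a⁴ = T_s⁴/2 reduces to T_s = T_e·[2/(2−ε)]^¼ = 74.90 K.

75 K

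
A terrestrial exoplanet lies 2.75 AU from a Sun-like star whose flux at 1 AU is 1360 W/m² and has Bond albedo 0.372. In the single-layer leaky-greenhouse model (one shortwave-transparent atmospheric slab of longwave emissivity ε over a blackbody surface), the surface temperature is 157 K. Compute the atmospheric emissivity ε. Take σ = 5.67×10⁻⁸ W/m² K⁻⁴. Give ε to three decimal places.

0.361

By the inverse-square law, S = 1360/2.75² = 179.8 W/m².
Effective temperature: T_e = [S(1−α)/(4σ)]^(1/4) = 149.4 K.
Since (2−ε)/2 = (T_e/T_s)⁴ = 0.8196, ε = 0.3608.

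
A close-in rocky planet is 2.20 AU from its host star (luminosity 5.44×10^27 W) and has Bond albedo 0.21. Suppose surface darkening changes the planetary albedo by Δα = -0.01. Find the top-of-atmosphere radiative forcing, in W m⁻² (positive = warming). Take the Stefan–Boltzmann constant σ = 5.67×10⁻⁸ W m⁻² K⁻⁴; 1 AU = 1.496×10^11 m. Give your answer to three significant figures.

9.99 W m⁻²

d = 2.20 × 1.496×10^11 m = 3.291×10^11 m.
Spreading L over a sphere of radius d: S = 5.44×10^27/(4π·3.29×10^11²) = 3997 W m⁻².
TOA radiative forcing: ΔF = −S·Δα/4 = −3997·(-0.01)/4 = 9.991 W m⁻².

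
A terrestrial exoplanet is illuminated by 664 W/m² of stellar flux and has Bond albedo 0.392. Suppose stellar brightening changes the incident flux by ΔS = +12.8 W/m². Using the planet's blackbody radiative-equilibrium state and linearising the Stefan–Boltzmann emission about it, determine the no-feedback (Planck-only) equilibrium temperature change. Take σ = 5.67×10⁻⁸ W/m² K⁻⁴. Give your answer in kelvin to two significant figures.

Reference equilibrium: T_e = [S(1−α)/(4σ)]^(1/4) = 205.4 K.
TOA radiative forcing: ΔF = (1−α)ΔS/4 = 0.608·(+12.8)/4 = 1.946 W/m².
Linearising σT⁴ gives d(σT⁴)/dT = 4σT_e³ = 1.965 W/m² per K.
So ΔT₀ = 1.946/1.965 = 0.990 K.

0.99 K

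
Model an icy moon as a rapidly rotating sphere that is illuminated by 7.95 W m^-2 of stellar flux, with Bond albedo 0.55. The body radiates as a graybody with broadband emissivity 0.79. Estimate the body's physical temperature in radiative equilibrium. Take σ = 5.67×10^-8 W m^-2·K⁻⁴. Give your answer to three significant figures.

66.8 kelvin

Absorbed flux (global mean): S(1−α)/4 = 7.950·0.45/4 = 0.8944 W m^-2.
Radiative balance εσT⁴ = 0.8944 gives T = [0.8944/(0.79·σ)]^(1/4) = 66.85 K.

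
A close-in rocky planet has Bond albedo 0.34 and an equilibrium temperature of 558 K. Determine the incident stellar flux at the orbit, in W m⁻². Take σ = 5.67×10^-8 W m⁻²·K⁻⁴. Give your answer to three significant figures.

33300 W m⁻²

Invert the energy balance for S: S = 4σT⁴/(1−α).
The emitted flux is σT⁴ = 5497 W m⁻².
S = 4·5497/0.66 = 33310 W m⁻².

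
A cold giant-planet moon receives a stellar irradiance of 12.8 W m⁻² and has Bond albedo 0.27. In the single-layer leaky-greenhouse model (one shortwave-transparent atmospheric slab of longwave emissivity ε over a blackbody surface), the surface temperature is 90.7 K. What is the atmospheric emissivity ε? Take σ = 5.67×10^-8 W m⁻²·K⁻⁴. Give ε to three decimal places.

0.782

TOA balance gives T_e = 80.12 K.
Since (2−ε)/2 = (T_e/T_s)⁴ = 0.6088, ε = 0.7824.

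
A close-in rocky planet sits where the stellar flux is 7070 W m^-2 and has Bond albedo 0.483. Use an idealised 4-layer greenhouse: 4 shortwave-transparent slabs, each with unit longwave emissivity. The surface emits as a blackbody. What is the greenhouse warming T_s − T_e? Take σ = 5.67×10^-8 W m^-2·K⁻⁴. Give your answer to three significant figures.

The effective emission temperature is T_e = [S(1−α)/(4σ)]^¼ = 356.3 K.
T_s = (N+1)^(1/4)·T_e = 532.8 K.
So the greenhouse effect raises the surface by 532.8 − 356.3 = 176.5 K.

176 K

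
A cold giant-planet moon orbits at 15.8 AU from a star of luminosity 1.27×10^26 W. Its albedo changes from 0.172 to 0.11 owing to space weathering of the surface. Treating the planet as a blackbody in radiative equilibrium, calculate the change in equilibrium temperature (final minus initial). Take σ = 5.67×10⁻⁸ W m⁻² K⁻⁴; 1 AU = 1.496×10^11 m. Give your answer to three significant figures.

0.923 K

d = 15.8 × 1.496×10^11 m = 2.364×10^12 m.
S = L/(4πd²) = 1.809 W m⁻².
Before: T₁ = [1.809·0.828/(4σ)]^(1/4) = 50.69 K.
With α = 0.11, T₂ = 51.62 K.
Change: 51.62 − 50.69 = 0.9234 K.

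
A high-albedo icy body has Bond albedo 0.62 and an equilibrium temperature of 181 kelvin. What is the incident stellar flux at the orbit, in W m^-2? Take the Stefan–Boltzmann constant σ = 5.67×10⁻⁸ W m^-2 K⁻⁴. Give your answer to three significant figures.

641 W m^-2

Invert the energy balance for S: S = 4σT⁴/(1−α).
The emitted flux is σT⁴ = 60.86 W m^-2.
S = 4·60.86/0.38 = 640.6 W m^-2.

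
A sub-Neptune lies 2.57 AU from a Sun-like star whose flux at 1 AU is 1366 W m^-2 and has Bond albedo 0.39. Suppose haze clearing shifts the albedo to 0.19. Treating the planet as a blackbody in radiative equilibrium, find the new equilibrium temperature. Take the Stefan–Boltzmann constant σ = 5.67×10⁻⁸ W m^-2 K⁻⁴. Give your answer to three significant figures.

165 kelvin

By the inverse-square law, S = 1366/2.57² = 206.8 W m^-2.
With the new albedo, S(1−α₂)/4 = 41.88 W m^-2, so T₂ = 164.9 K.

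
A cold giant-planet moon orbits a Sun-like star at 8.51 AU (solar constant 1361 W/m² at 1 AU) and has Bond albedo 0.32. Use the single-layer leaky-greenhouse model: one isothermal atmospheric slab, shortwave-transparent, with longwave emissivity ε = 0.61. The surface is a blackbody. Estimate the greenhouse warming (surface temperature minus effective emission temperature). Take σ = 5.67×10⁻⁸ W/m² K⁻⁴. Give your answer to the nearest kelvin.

Flux at the orbit: S = 1361/(8.51)² = 18.79 W/m².
At the top of the atmosphere, σT_e⁴ = S(1−α)/4 = 3.195 W/m², giving T_e = 86.64 K.
The surface balance (absorbed SW + ε·downward IR = σT_s⁴) with T_a⁴ = T_s⁴/2 reduces to T_s = T_e·[2/(2−ε)]^¼ = 94.89 K.
Greenhouse warming: T_s − T_e = 8.250 K.

8 K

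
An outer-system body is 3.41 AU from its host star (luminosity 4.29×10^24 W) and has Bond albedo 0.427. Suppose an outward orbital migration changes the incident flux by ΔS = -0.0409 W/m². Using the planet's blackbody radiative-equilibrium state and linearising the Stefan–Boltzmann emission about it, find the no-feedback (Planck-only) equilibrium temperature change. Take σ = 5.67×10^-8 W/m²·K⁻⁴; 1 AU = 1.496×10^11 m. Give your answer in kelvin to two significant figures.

-0.33 K

d = 3.41 × 1.496×10^11 m = 5.101×10^11 m.
Flux at the orbit: S = L/(4πd²) = 4.29×10^24/(4π·(5.10×10^11)²) = 1.312 W/m².
The baseline emission temperature is T_e = 42.67 K.
TOA radiative forcing: ΔF = (1−α)ΔS/4 = 0.573·(-0.0409)/4 = -0.005859 W/m².
Planck response: λ_P = 4σT_e³ = 4·5.67×10⁻⁸·(42.67)³ = 0.01762 W/m²/K.
ΔT₀ = ΔF/λ_P = -0.005859/0.01762 = -0.333 K.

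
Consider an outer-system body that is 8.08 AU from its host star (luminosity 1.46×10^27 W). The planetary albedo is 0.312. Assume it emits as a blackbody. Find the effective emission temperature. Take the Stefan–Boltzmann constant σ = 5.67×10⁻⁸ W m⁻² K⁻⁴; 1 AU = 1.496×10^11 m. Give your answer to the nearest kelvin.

125 K

Orbital distance: d = 8.08 AU = 1.209×10^12 m.
Spreading L over a sphere of radius d: S = 1.46×10^27/(4π·1.21×10^12²) = 79.52 W m⁻².
The planet absorbs (1−α)S over its disc πR² and re-emits over 4πR², so the mean absorbed flux is (1−0.312)·79.52/4 = 13.68 W m⁻².
Set σT⁴ = 13.68 → T = (13.68/σ)^(1/4) = 124.6 K.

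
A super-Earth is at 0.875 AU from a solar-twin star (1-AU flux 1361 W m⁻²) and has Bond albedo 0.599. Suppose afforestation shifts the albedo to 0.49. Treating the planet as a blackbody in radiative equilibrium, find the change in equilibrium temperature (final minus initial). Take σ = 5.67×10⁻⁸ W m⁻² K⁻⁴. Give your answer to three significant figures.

14.7 K

Flux at the orbit: S = 1361/(0.875)² = 1778 W m⁻².
With α = 0.599, T₁ = 236.8 K.
After:  T₂ = [1778·0.51/(4σ)]^(1/4) = 251.4 K.
ΔT = T₂ − T₁ = 14.67 K.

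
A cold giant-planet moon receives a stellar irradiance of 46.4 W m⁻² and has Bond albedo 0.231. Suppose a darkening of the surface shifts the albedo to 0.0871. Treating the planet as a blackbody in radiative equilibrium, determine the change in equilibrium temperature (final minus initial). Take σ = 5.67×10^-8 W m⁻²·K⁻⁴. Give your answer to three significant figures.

4.91 K

Initial: T₁ = [S(1−0.231)/(4σ)]^(1/4) = 112.0 K.
After:  T₂ = [46.40·0.913/(4σ)]^(1/4) = 116.9 K.
ΔT = T₂ − T₁ = 4.907 K.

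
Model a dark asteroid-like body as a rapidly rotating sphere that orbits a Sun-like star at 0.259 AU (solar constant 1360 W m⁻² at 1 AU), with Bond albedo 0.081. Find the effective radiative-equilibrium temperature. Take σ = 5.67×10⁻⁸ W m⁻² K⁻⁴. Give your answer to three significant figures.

Irradiance scales as 1/d², so S = 1360 W m⁻² × (1/0.259)² = 20270 W m⁻².
Averaging over the sphere, the absorbed flux is S(1−α)/4 = 4658 W m⁻².
Set σT⁴ = 4658 → T = (4658/σ)^(1/4) = 535.4 K.

535 K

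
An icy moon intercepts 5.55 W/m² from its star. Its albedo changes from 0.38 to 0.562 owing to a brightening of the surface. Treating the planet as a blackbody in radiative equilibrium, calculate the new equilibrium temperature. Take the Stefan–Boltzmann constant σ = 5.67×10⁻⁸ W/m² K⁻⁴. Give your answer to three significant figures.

57.2 kelvin

With the new albedo, S(1−α₂)/4 = 0.6077 W/m², so T₂ = 57.22 K.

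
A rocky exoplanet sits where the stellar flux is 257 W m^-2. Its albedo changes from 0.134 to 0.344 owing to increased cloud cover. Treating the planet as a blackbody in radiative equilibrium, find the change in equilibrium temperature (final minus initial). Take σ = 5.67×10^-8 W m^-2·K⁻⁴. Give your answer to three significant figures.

Initial: T₁ = [S(1−0.134)/(4σ)]^(1/4) = 177.0 K.
After:  T₂ = [257.0·0.656/(4σ)]^(1/4) = 165.1 K.
ΔT = T₂ − T₁ = -11.87 K.

-11.9 K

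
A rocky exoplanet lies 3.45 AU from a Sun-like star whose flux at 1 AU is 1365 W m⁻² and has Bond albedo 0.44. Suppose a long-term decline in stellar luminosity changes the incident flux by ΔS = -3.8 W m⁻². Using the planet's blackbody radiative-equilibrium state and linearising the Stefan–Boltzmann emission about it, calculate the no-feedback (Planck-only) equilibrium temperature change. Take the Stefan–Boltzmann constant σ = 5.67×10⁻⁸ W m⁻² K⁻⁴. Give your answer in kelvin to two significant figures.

Flux at the orbit: S = 1365/(3.45)² = 114.7 W m⁻².
The baseline emission temperature is T_e = 129.7 K.
Only a fraction (1−α) is absorbed and it's spread over 4πR², so ΔF = (1−α)ΔS/4 = -0.5320 W m⁻².
The Planck feedback parameter is 4σT_e³ = 0.4951 W m⁻²/K.
So ΔT₀ = -0.5320/0.4951 = -1.07 K.

-1.1 K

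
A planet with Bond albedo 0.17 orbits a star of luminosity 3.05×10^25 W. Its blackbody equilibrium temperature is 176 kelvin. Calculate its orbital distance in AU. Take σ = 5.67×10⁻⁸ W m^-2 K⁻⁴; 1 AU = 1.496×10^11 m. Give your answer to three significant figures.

0.643 AU

Required flux: S = 4σT⁴/(1−α) = 262.2 W m^-2.
From L = 4πd²S, d = √(3.05×10^25/(4π·262.2)) = 9.621×10^10 m = 0.6431 AU.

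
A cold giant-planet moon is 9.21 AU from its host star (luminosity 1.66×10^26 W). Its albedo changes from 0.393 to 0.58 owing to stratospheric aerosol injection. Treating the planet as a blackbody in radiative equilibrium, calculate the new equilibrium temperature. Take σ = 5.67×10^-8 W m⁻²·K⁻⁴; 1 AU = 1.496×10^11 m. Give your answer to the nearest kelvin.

60 K

Orbital distance: d = 9.21 AU = 1.378×10^12 m.
S = L/(4πd²) = 6.959 W m⁻².
With the new albedo, S(1−α₂)/4 = 0.7306 W m⁻², so T₂ = 59.91 K.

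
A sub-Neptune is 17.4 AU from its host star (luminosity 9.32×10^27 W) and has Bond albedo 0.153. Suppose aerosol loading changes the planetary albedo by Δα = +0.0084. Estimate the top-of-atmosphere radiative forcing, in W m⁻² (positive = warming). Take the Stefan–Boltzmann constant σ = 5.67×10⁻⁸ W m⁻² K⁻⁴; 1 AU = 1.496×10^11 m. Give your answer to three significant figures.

-0.230 W m⁻²

d = 17.4 × 1.496×10^11 m = 2.603×10^12 m.
S = L/(4πd²) = 109.5 W m⁻².
TOA radiative forcing: ΔF = −S·Δα/4 = −109.5·(+0.0084)/4 = -0.2299 W m⁻².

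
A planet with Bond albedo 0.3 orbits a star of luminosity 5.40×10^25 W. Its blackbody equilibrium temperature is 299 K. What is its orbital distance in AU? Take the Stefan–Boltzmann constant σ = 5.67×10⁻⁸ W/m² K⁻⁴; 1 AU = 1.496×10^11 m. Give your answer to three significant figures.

Energy balance gives S = 4σT⁴/(1−α) = 2590 W/m².
From L = 4πd²S, d = √(5.40×10^25/(4π·2590)) = 4.074×10^10 m = 0.2723 AU.

0.272 AU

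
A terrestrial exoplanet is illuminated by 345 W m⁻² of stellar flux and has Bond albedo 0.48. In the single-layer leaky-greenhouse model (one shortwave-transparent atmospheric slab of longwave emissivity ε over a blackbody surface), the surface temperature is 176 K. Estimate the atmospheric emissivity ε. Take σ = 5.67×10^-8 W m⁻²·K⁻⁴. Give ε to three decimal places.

0.351

TOA balance gives T_e = 167.7 K.
Inverting T_s⁴ = 2T_e⁴/(2−ε): (T_e/T_s)⁴ = 0.8244, so ε = 2(1 − 0.8244) = 0.3512.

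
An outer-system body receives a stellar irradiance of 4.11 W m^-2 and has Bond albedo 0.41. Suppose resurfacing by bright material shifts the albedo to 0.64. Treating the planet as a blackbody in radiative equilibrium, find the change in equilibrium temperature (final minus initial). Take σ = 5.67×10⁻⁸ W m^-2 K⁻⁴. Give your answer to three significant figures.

-6.64 K

With α = 0.41, T₁ = 57.18 K.
Final:   T₂ = [S(1−0.64)/(4σ)]^(1/4) = 50.54 K.
Change: 50.54 − 57.18 = -6.644 K.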